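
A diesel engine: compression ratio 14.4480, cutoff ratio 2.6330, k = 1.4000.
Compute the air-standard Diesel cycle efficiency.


r^(k-1) = 2.9102
rc^k = 3.8782
eta = 0.5674 = 56.7402%

56.7402%


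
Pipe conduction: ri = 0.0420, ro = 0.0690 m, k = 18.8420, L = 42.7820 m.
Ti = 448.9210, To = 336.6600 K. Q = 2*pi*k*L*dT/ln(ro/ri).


dT = 112.2610 K
ln(ro/ri) = 0.4964
Q = 2*pi*18.8420*42.7820*112.2610 / 0.4964 = 1145335.7444 W

1145335.7444 W


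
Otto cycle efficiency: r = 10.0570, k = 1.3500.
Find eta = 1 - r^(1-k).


r^(k-1) = 2.2432
eta = 1 - 1/2.2432 = 0.5542 = 55.4204%

55.4204%


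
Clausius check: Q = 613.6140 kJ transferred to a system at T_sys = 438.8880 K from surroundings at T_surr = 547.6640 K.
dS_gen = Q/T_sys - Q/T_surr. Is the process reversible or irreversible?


dS_sys = 613.6140/438.8880 = 1.3981 kJ/K
dS_surr = -613.6140/547.6640 = -1.1204 kJ/K
dS_gen = 1.3981 - 1.1204 = 0.2777 kJ/K (irreversible)

dS_gen = 0.2777 kJ/K, irreversible


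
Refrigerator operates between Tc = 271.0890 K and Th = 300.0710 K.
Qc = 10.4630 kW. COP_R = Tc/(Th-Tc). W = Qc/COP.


COP = 271.0890 / 28.9820 = 9.3537
W = 10.4630 / 9.3537 = 1.1186 kW

COP = 9.3537, W = 1.1186 kW


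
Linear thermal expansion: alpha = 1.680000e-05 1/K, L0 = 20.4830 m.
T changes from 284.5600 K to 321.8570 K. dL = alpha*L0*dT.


dT = 37.2970 K
dL = 1.680000e-05 * 20.4830 * 37.2970 = 0.012834 m
L_final = 20.495834 m

dL = 0.012834 m


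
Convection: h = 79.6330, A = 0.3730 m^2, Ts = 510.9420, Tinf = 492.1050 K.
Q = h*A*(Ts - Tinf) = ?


dT = 18.8370 K
Q = 79.6330 * 0.3730 * 18.8370 = 559.5175 W

559.5175 W


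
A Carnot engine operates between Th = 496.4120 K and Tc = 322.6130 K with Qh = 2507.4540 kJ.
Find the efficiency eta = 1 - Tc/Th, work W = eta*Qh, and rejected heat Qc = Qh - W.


eta = 1 - 322.6130/496.4120 = 0.3501
W = 0.3501 * 2507.4540 = 877.8857 kJ
Qc = 2507.4540 - 877.8857 = 1629.5683 kJ

eta = 35.0110%, W = 877.8857 kJ, Qc = 1629.5683 kJ


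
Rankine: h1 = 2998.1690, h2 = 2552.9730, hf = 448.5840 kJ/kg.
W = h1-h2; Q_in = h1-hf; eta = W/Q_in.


W = 445.1960 kJ/kg
Q_in = 2549.5850 kJ/kg
eta = 0.1746 = 17.4615%

eta = 17.4615%


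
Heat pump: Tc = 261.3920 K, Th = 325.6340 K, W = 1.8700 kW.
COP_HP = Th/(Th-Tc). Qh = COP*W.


COP = 325.6340 / 64.2420 = 5.0689
Qh = 5.0689 * 1.8700 = 9.4788 kW

COP = 5.0689, Qh = 9.4788 kW


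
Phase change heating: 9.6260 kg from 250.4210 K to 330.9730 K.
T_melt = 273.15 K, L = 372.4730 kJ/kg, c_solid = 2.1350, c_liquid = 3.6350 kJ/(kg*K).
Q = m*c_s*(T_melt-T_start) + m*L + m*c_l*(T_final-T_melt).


Q1 (sensible, solid) = 9.6260 * 2.1350 * 22.7290 = 467.1153 kJ
Q2 (latent) = 9.6260 * 372.4730 = 3585.4251 kJ
Q3 (sensible, liquid) = 9.6260 * 3.6350 * 57.8230 = 2023.2563 kJ
Q_total = 6075.7966 kJ

6075.7966 kJ


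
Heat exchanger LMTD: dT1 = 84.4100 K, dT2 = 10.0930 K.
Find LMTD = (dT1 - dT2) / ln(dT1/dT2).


dT1/dT2 = 8.3632
ln(dT1/dT2) = 2.1238
LMTD = 74.3170 / 2.1238 = 34.9917 K

34.9917 K


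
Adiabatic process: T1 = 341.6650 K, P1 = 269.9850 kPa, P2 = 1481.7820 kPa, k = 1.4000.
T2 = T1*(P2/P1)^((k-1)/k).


(k-1)/k = 0.2857
(P2/P1)^exp = 1.6266
T2 = 341.6650 * 1.6266 = 555.7384 K

555.7384 K


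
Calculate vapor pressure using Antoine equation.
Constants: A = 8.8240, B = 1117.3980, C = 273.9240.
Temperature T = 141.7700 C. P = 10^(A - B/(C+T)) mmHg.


C+T = 415.6940
B/(C+T) = 2.6880
log10(P) = 8.8240 - 2.6880 = 6.1360
P = 10^6.1360 = 1367633.9163 mmHg

1367633.9163 mmHg


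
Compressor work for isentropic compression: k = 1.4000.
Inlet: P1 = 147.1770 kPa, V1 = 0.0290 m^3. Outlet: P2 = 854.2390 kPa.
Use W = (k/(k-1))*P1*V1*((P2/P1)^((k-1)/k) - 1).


(k-1)/k = 0.2857
(P2/P1)^exp = 1.6528
W = 3.5000 * 147.1770 * 0.0290 * (1.6528 - 1) = 9.7513 kJ

9.7513 kJ


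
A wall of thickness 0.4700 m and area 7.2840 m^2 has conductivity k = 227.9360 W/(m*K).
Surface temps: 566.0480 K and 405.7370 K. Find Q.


dT = 160.3110 K
Q = 227.9360 * 7.2840 * 160.3110 / 0.4700 = 566302.2994 W

566302.2994 W


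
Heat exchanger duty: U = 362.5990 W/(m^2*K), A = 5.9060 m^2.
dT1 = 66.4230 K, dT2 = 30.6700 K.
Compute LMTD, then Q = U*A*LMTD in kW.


LMTD = 46.2667 K
Q = 362.5990 * 5.9060 * 46.2667 = 99080.6385 W = 99.0806 kW

99.0806 kW


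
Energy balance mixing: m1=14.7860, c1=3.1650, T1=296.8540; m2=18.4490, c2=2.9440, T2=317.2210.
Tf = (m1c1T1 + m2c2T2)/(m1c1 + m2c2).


num = 31121.5772
den = 101.1115
Tf = 307.7945 K

307.7945 K


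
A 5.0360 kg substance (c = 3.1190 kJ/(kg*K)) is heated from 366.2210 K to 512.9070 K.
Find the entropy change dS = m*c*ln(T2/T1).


T2/T1 = 1.4005
ln(T2/T1) = 0.3369
dS = 5.0360 * 3.1190 * 0.3369 = 5.2911 kJ/K

5.2911 kJ/K


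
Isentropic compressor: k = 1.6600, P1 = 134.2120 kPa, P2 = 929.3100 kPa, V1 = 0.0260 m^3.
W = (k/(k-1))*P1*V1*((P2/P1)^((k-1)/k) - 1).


(k-1)/k = 0.3976
(P2/P1)^exp = 2.1584
W = 2.5152 * 134.2120 * 0.0260 * (2.1584 - 1) = 10.1665 kJ

10.1665 kJ


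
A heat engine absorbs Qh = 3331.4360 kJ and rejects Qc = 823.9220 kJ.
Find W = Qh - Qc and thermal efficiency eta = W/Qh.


W = 3331.4360 - 823.9220 = 2507.5140 kJ
eta = 2507.5140 / 3331.4360 = 0.7527 = 75.2683%

W = 2507.5140 kJ, eta = 75.2683%


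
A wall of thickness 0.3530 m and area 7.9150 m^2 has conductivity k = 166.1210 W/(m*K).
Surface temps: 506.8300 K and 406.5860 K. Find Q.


dT = 100.2440 K
Q = 166.1210 * 7.9150 * 100.2440 / 0.3530 = 373386.9528 W

373386.9528 W


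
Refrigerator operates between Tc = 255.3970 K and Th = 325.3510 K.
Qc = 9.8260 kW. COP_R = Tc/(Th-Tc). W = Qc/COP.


COP = 255.3970 / 69.9540 = 3.6509
W = 9.8260 / 3.6509 = 2.6914 kW

COP = 3.6509, W = 2.6914 kW


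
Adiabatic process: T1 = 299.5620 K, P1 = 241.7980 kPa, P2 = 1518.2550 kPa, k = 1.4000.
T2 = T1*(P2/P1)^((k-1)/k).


(k-1)/k = 0.2857
(P2/P1)^exp = 1.6903
T2 = 299.5620 * 1.6903 = 506.3559 K

506.3559 K


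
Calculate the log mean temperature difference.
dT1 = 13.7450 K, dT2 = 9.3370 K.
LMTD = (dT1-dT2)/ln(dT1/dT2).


dT1/dT2 = 1.4721
ln(dT1/dT2) = 0.3867
LMTD = 4.4080 / 0.3867 = 11.3993 K

11.3993 K


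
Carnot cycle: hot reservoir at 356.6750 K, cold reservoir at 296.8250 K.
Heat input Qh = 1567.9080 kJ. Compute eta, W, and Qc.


eta = 1 - 296.8250/356.6750 = 0.1678
W = 0.1678 * 1567.9080 = 263.0947 kJ
Qc = 1567.9080 - 263.0947 = 1304.8133 kJ

eta = 16.7800%, W = 263.0947 kJ, Qc = 1304.8133 kJ


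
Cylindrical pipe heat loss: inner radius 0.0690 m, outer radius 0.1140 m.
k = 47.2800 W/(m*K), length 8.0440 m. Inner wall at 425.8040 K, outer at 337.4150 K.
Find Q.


dT = 88.3890 K
ln(ro/ri) = 0.5021
Q = 2*pi*47.2800*8.0440*88.3890 / 0.5021 = 420672.7355 W

420672.7355 W


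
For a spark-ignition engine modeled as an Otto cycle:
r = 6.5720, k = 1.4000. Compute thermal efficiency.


r^(k-1) = 2.1236
eta = 1 - 1/2.1236 = 0.5291 = 52.9108%

52.9108%


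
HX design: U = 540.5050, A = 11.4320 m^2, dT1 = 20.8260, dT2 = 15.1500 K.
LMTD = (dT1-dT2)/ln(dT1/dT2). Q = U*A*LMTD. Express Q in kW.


LMTD = 17.8377 K
Q = 540.5050 * 11.4320 * 17.8377 = 110220.3684 W = 110.2204 kW

110.2204 kW


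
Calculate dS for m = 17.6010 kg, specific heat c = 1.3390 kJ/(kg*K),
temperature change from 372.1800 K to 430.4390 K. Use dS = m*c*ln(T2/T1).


T2/T1 = 1.1565
ln(T2/T1) = 0.1454
dS = 17.6010 * 1.3390 * 0.1454 = 3.4274 kJ/K

3.4274 kJ/K


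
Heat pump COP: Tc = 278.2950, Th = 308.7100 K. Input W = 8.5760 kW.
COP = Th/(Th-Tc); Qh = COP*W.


COP = 308.7100 / 30.4150 = 10.1499
Qh = 10.1499 * 8.5760 = 87.0458 kW

COP = 10.1499, Qh = 87.0458 kW


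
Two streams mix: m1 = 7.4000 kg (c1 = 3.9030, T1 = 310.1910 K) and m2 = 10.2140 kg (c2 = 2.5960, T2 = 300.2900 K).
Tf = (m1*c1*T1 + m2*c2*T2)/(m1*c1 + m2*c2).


num = 16921.3512
den = 55.3977
Tf = 305.4520 K

305.4520 K


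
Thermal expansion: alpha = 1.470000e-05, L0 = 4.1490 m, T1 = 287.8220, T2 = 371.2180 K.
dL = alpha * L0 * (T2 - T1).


dT = 83.3960 K
dL = 1.470000e-05 * 4.1490 * 83.3960 = 0.005086 m
L_final = 4.154086 m

dL = 0.005086 m


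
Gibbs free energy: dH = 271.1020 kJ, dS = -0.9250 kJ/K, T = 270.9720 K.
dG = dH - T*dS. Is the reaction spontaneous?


T*dS = 270.9720 * -0.9250 = -250.6491 kJ
dG = 271.1020 + 250.6491 = 521.7511 kJ (non-spontaneous)

dG = 521.7511 kJ, non-spontaneous


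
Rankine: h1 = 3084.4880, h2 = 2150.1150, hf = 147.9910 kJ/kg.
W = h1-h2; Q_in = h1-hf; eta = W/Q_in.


W = 934.3730 kJ/kg
Q_in = 2936.4970 kJ/kg
eta = 0.3182 = 31.8193%

eta = 31.8193%


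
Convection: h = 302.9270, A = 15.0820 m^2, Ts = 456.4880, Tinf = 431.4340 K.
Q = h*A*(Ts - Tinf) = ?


dT = 25.0540 K
Q = 302.9270 * 15.0820 * 25.0540 = 114465.3376 W

114465.3376 W


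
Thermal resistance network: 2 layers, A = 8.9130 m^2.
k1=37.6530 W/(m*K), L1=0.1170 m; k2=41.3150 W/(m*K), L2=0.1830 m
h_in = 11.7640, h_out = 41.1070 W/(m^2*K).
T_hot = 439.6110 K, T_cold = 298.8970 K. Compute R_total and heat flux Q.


R_conv_in = 1/(11.7640*8.9130) = 0.0095
R_1 = 0.1170/(37.6530*8.9130) = 0.0003
R_2 = 0.1830/(41.3150*8.9130) = 0.0005
R_conv_out = 1/(41.1070*8.9130) = 0.0027
R_total = 0.0131 K/W
Q = 140.7140 / 0.0131 = 10731.5761 W

R_total = 0.0131 K/W, Q = 10731.5761 W


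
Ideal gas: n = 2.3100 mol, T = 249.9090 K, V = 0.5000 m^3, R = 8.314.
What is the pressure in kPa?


P = nRT/V = 2.3100 * 8.314 * 249.9090 / 0.5000
= 4799.5873 / 0.5000 = 9599.1746 Pa = 9.5992 kPa

9.5992 kPa


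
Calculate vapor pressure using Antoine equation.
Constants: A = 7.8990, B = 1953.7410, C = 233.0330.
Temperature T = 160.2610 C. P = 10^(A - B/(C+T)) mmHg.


C+T = 393.2940
B/(C+T) = 4.9676
log10(P) = 7.8990 - 4.9676 = 2.9314
P = 10^2.9314 = 853.8176 mmHg

853.8176 mmHg


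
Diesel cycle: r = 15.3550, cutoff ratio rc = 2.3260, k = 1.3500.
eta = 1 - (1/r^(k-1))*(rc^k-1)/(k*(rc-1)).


r^(k-1) = 2.6013
rc^k = 3.1255
eta = 0.5435 = 54.3541%

54.3541%


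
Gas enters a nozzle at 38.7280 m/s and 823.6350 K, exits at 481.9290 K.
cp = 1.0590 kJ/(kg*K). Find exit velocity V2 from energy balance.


dT = 341.7060 K
2*cp*1000*dT = 723733.3080
V1^2 = 1499.8580
V2 = sqrt(725233.1660) = 851.6062 m/s

851.6062 m/s


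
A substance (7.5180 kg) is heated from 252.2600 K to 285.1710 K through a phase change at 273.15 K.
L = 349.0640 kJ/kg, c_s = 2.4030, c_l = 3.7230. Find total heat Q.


Q1 (sensible, solid) = 7.5180 * 2.4030 * 20.8900 = 377.3936 kJ
Q2 (latent) = 7.5180 * 349.0640 = 2624.2632 kJ
Q3 (sensible, liquid) = 7.5180 * 3.7230 * 12.0210 = 336.4619 kJ
Q_total = 3338.1187 kJ

3338.1187 kJ


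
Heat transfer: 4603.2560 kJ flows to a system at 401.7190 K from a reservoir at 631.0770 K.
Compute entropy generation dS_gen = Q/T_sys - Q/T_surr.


dS_sys = 4603.2560/401.7190 = 11.4589 kJ/K
dS_surr = -4603.2560/631.0770 = -7.2943 kJ/K
dS_gen = 11.4589 - 7.2943 = 4.1646 kJ/K (irreversible)

dS_gen = 4.1646 kJ/K, irreversible


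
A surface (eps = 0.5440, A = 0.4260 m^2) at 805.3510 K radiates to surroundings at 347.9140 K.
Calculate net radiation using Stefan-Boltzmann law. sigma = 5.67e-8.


T^4 = 4.2067e+11
Tsurr^4 = 1.4652e+10
Q = 0.5440 * 5.67e-8 * 0.4260 * 4.0602e+11 = 5335.0245 W

5335.0245 W


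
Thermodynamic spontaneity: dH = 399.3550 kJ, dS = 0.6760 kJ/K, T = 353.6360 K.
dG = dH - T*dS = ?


T*dS = 353.6360 * 0.6760 = 239.0579 kJ
dG = 399.3550 - 239.0579 = 160.2971 kJ (non-spontaneous)

dG = 160.2971 kJ, non-spontaneous


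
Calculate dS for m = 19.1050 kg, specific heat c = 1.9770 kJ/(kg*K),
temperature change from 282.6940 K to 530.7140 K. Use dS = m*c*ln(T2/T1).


T2/T1 = 1.8773
ln(T2/T1) = 0.6299
dS = 19.1050 * 1.9770 * 0.6299 = 23.7901 kJ/K

23.7901 kJ/K


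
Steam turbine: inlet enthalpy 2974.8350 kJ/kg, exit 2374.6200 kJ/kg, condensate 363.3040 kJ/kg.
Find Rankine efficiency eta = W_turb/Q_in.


W = 600.2150 kJ/kg
Q_in = 2611.5310 kJ/kg
eta = 0.2298 = 22.9833%

eta = 22.9833%


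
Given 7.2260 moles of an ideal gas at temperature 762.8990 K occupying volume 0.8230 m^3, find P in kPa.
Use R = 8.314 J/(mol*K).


P = nRT/V = 7.2260 * 8.314 * 762.8990 / 0.8230
= 45832.6558 / 0.8230 = 55689.7397 Pa = 55.6897 kPa

55.6897 kPa


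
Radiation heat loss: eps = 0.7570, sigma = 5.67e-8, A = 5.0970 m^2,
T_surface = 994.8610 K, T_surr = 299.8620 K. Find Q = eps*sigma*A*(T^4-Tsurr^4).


T^4 = 9.7960e+11
Tsurr^4 = 8.0851e+09
Q = 0.7570 * 5.67e-8 * 5.0970 * 9.7152e+11 = 212541.5730 W

212541.5730 W


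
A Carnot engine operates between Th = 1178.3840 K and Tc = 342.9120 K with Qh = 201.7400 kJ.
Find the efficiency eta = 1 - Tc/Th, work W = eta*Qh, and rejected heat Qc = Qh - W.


eta = 1 - 342.9120/1178.3840 = 0.7090
W = 0.7090 * 201.7400 = 143.0333 kJ
Qc = 201.7400 - 143.0333 = 58.7067 kJ

eta = 70.8998%, W = 143.0333 kJ, Qc = 58.7067 kJ


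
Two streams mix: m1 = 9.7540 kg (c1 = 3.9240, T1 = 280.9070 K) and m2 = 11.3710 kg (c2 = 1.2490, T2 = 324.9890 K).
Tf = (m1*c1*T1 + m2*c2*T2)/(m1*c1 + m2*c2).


num = 15367.2470
den = 52.4771
Tf = 292.8373 K

292.8373 K


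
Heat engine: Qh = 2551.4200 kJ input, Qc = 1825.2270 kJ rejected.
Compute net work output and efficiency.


W = 2551.4200 - 1825.2270 = 726.1930 kJ
eta = 726.1930 / 2551.4200 = 0.2846 = 28.4623%

W = 726.1930 kJ, eta = 28.4623%


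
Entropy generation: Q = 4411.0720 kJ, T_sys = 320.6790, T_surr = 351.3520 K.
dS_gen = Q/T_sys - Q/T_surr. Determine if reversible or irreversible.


dS_sys = 4411.0720/320.6790 = 13.7554 kJ/K
dS_surr = -4411.0720/351.3520 = -12.5546 kJ/K
dS_gen = 13.7554 - 12.5546 = 1.2008 kJ/K (irreversible)

dS_gen = 1.2008 kJ/K, irreversible


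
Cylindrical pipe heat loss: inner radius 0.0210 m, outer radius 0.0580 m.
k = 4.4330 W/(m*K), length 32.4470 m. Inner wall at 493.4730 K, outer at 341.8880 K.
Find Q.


dT = 151.5850 K
ln(ro/ri) = 1.0159
Q = 2*pi*4.4330*32.4470*151.5850 / 1.0159 = 134849.2767 W

134849.2767 W


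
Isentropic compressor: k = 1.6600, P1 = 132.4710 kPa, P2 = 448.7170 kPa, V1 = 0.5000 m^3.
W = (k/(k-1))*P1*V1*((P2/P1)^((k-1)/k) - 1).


(k-1)/k = 0.3976
(P2/P1)^exp = 1.6243
W = 2.5152 * 132.4710 * 0.5000 * (1.6243 - 1) = 104.0021 kJ

104.0021 kJ


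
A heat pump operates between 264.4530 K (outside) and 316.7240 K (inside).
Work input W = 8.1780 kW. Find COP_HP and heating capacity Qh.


COP = 316.7240 / 52.2710 = 6.0593
Qh = 6.0593 * 8.1780 = 49.5527 kW

COP = 6.0593, Qh = 49.5527 kW


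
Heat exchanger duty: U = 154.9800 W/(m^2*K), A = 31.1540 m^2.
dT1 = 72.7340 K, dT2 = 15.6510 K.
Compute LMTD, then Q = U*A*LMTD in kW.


LMTD = 37.1568 K
Q = 154.9800 * 31.1540 * 37.1568 = 179402.1081 W = 179.4021 kW

179.4021 kW


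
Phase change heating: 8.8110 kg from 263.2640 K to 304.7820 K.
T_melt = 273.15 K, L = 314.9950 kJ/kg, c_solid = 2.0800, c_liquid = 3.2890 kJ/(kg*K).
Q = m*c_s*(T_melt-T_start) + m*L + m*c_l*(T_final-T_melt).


Q1 (sensible, solid) = 8.8110 * 2.0800 * 9.8860 = 181.1795 kJ
Q2 (latent) = 8.8110 * 314.9950 = 2775.4209 kJ
Q3 (sensible, liquid) = 8.8110 * 3.2890 * 31.6320 = 916.6757 kJ
Q_total = 3873.2762 kJ

3873.2762 kJ


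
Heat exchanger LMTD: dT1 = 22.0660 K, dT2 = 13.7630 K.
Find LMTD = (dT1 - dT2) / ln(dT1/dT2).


dT1/dT2 = 1.6033
ln(dT1/dT2) = 0.4721
LMTD = 8.3030 / 0.4721 = 17.5891 K

17.5891 K


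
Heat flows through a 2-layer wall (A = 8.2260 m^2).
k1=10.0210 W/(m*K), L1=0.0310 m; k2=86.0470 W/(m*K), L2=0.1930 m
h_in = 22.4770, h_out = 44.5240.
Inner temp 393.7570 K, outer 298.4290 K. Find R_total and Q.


R_conv_in = 1/(22.4770*8.2260) = 0.0054
R_1 = 0.0310/(10.0210*8.2260) = 0.0004
R_2 = 0.1930/(86.0470*8.2260) = 0.0003
R_conv_out = 1/(44.5240*8.2260) = 0.0027
R_total = 0.0088 K/W
Q = 95.3280 / 0.0088 = 10848.1052 W

R_total = 0.0088 K/W, Q = 10848.1052 W


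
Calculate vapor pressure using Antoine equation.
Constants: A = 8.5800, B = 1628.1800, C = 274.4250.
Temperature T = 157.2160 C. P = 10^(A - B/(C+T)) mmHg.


C+T = 431.6410
B/(C+T) = 3.7721
log10(P) = 8.5800 - 3.7721 = 4.8079
P = 10^4.8079 = 64258.4366 mmHg

64258.4366 mmHg


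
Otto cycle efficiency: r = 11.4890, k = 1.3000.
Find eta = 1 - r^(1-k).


r^(k-1) = 2.0801
eta = 1 - 1/2.0801 = 0.5193 = 51.9254%

51.9254%


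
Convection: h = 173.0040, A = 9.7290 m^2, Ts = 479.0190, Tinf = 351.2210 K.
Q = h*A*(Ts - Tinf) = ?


dT = 127.7980 K
Q = 173.0040 * 9.7290 * 127.7980 = 215103.9598 W

215103.9598 W


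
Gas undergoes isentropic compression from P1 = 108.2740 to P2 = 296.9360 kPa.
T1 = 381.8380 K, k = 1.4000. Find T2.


(k-1)/k = 0.2857
(P2/P1)^exp = 1.3341
T2 = 381.8380 * 1.3341 = 509.4031 K

509.4031 K


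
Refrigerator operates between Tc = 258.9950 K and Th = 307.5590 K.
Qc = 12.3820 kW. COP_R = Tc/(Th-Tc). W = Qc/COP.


COP = 258.9950 / 48.5640 = 5.3331
W = 12.3820 / 5.3331 = 2.3217 kW

COP = 5.3331, W = 2.3217 kW


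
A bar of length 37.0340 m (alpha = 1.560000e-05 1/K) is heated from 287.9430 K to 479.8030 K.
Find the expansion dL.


dT = 191.8600 K
dL = 1.560000e-05 * 37.0340 * 191.8600 = 0.110843 m
L_final = 37.144843 m

dL = 0.110843 m


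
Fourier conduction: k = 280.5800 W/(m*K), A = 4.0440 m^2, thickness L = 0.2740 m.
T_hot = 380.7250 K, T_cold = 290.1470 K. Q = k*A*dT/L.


dT = 90.5780 K
Q = 280.5800 * 4.0440 * 90.5780 / 0.2740 = 375093.9178 W

375093.9178 W


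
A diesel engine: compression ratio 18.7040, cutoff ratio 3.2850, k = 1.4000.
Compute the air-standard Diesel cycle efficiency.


r^(k-1) = 3.2268
rc^k = 5.2863
eta = 0.5848 = 58.4767%

58.4767%


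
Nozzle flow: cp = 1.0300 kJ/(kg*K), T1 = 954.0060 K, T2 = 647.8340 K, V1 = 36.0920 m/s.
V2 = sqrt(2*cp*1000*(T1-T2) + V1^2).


dT = 306.1720 K
2*cp*1000*dT = 630714.3200
V1^2 = 1302.6325
V2 = sqrt(632016.9525) = 794.9949 m/s

794.9949 m/s


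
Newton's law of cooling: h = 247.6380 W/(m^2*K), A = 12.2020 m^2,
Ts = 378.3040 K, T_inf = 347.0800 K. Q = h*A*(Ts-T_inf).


dT = 31.2240 K
Q = 247.6380 * 12.2020 * 31.2240 = 94348.9012 W

94348.9012 W


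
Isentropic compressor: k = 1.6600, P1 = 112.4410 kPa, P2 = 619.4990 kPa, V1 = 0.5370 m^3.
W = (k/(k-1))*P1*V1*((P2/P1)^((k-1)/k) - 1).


(k-1)/k = 0.3976
(P2/P1)^exp = 1.9709
W = 2.5152 * 112.4410 * 0.5370 * (1.9709 - 1) = 147.4448 kJ

147.4448 kJ


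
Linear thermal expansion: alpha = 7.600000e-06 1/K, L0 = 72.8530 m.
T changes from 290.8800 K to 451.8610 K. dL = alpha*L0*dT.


dT = 160.9810 K
dL = 7.600000e-06 * 72.8530 * 160.9810 = 0.089132 m
L_final = 72.942132 m

dL = 0.089132 m


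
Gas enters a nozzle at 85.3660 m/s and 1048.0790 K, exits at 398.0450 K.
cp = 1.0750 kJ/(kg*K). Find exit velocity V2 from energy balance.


dT = 650.0340 K
2*cp*1000*dT = 1397573.1000
V1^2 = 7287.3540
V2 = sqrt(1404860.4540) = 1185.2681 m/s

1185.2681 m/s


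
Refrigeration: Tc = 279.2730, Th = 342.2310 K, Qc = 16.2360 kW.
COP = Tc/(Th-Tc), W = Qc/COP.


COP = 279.2730 / 62.9580 = 4.4359
W = 16.2360 / 4.4359 = 3.6602 kW

COP = 4.4359, W = 3.6602 kW


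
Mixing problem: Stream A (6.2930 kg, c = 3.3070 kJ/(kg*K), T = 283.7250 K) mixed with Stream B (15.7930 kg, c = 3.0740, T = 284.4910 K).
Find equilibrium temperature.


num = 19715.9657
den = 69.3586
Tf = 284.2612 K

284.2612 K


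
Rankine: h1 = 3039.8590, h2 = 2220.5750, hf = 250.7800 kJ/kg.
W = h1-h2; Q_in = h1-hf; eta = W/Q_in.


W = 819.2840 kJ/kg
Q_in = 2789.0790 kJ/kg
eta = 0.2937 = 29.3747%

eta = 29.3747%


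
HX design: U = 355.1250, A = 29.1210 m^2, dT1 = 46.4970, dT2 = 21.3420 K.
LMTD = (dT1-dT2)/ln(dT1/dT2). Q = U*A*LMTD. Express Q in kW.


LMTD = 32.3034 K
Q = 355.1250 * 29.1210 * 32.3034 = 334068.5844 W = 334.0686 kW

334.0686 kW


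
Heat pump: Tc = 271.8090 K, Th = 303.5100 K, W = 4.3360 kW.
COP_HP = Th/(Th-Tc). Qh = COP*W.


COP = 303.5100 / 31.7010 = 9.5741
Qh = 9.5741 * 4.3360 = 41.5135 kW

COP = 9.5741, Qh = 41.5135 kW


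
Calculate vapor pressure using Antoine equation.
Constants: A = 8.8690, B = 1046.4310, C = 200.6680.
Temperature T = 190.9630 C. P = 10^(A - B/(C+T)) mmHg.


C+T = 391.6310
B/(C+T) = 2.6720
log10(P) = 8.8690 - 2.6720 = 6.1970
P = 10^6.1970 = 1574047.9413 mmHg

1574047.9413 mmHg


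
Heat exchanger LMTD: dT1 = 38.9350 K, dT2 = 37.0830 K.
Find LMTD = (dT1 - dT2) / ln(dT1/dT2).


dT1/dT2 = 1.0499
ln(dT1/dT2) = 0.0487
LMTD = 1.8520 / 0.0487 = 38.0015 K

38.0015 K


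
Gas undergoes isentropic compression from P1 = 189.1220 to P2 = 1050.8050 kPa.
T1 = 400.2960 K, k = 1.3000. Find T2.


(k-1)/k = 0.2308
(P2/P1)^exp = 1.4855
T2 = 400.2960 * 1.4855 = 594.6393 K

594.6393 K


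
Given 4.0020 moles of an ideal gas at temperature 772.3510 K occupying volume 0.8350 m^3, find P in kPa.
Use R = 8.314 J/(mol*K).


P = nRT/V = 4.0020 * 8.314 * 772.3510 / 0.8350
= 25698.1475 / 0.8350 = 30776.2246 Pa = 30.7762 kPa

30.7762 kPa


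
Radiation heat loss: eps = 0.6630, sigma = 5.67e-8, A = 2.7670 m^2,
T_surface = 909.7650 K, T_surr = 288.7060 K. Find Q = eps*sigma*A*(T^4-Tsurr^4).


T^4 = 6.8504e+11
Tsurr^4 = 6.9474e+09
Q = 0.6630 * 5.67e-8 * 2.7670 * 6.7809e+11 = 70533.5463 W

70533.5463 W


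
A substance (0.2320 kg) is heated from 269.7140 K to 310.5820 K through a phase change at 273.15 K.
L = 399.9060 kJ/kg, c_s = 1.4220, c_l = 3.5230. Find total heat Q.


Q1 (sensible, solid) = 0.2320 * 1.4220 * 3.4360 = 1.1336 kJ
Q2 (latent) = 0.2320 * 399.9060 = 92.7782 kJ
Q3 (sensible, liquid) = 0.2320 * 3.5230 * 37.4320 = 30.5945 kJ
Q_total = 124.5063 kJ

124.5063 kJ


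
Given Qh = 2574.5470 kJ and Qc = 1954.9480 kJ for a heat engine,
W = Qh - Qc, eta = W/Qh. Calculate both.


W = 2574.5470 - 1954.9480 = 619.5990 kJ
eta = 619.5990 / 2574.5470 = 0.2407 = 24.0663%

W = 619.5990 kJ, eta = 24.0663%


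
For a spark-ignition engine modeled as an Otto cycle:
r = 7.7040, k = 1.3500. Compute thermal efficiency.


r^(k-1) = 2.0434
eta = 1 - 1/2.0434 = 0.5106 = 51.0617%

51.0617%


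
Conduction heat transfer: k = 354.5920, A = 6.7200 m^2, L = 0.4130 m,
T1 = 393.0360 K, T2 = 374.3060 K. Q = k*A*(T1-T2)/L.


dT = 18.7300 K
Q = 354.5920 * 6.7200 * 18.7300 / 0.4130 = 108065.2175 W

108065.2175 W


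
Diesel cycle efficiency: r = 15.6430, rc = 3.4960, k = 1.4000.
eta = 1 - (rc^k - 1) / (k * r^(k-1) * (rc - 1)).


r^(k-1) = 3.0042
rc^k = 5.7677
eta = 0.5458 = 54.5844%

54.5844%


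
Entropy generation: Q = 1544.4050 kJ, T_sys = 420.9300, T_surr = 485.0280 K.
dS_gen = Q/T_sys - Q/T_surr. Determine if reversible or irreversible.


dS_sys = 1544.4050/420.9300 = 3.6690 kJ/K
dS_surr = -1544.4050/485.0280 = -3.1842 kJ/K
dS_gen = 3.6690 - 3.1842 = 0.4849 kJ/K (irreversible)

dS_gen = 0.4849 kJ/K, irreversible


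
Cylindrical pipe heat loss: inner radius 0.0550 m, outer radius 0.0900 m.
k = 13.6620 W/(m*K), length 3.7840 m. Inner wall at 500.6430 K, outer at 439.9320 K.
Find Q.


dT = 60.7110 K
ln(ro/ri) = 0.4925
Q = 2*pi*13.6620*3.7840*60.7110 / 0.4925 = 40043.0514 W

40043.0514 W


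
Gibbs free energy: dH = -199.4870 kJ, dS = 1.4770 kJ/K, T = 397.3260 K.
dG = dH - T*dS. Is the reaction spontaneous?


T*dS = 397.3260 * 1.4770 = 586.8505 kJ
dG = -199.4870 - 586.8505 = -786.3375 kJ (spontaneous)

dG = -786.3375 kJ, spontaneous


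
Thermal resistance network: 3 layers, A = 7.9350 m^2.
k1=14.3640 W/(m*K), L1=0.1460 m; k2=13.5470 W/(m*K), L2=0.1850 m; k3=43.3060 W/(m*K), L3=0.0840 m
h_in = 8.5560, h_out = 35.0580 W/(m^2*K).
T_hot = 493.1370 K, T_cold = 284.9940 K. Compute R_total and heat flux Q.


R_conv_in = 1/(8.5560*7.9350) = 0.0147
R_1 = 0.1460/(14.3640*7.9350) = 0.0013
R_2 = 0.1850/(13.5470*7.9350) = 0.0017
R_3 = 0.0840/(43.3060*7.9350) = 0.0002
R_conv_out = 1/(35.0580*7.9350) = 0.0036
R_total = 0.0216 K/W
Q = 208.1430 / 0.0216 = 9649.4606 W

R_total = 0.0216 K/W, Q = 9649.4606 W


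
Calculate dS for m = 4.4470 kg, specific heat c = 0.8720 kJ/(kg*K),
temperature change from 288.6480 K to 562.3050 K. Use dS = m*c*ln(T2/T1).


T2/T1 = 1.9481
ln(T2/T1) = 0.6668
dS = 4.4470 * 0.8720 * 0.6668 = 2.5858 kJ/K

2.5858 kJ/K


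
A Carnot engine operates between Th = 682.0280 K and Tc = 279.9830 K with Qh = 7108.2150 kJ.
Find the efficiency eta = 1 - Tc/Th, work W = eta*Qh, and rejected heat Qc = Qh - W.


eta = 1 - 279.9830/682.0280 = 0.5895
W = 0.5895 * 7108.2150 = 4190.1832 kJ
Qc = 7108.2150 - 4190.1832 = 2918.0318 kJ

eta = 58.9485%, W = 4190.1832 kJ, Qc = 2918.0318 kJ


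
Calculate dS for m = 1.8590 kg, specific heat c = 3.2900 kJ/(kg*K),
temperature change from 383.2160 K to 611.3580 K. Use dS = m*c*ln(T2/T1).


T2/T1 = 1.5953
ln(T2/T1) = 0.4671
dS = 1.8590 * 3.2900 * 0.4671 = 2.8567 kJ/K

2.8567 kJ/K


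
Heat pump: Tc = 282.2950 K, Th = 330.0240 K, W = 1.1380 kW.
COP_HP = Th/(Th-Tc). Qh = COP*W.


COP = 330.0240 / 47.7290 = 6.9145
Qh = 6.9145 * 1.1380 = 7.8687 kW

COP = 6.9145, Qh = 7.8687 kW


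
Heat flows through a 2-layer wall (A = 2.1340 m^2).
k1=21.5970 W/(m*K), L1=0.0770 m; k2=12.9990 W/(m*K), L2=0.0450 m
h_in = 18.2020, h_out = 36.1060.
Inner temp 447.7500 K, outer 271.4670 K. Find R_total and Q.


R_conv_in = 1/(18.2020*2.1340) = 0.0257
R_1 = 0.0770/(21.5970*2.1340) = 0.0017
R_2 = 0.0450/(12.9990*2.1340) = 0.0016
R_conv_out = 1/(36.1060*2.1340) = 0.0130
R_total = 0.0420 K/W
Q = 176.2830 / 0.0420 = 4195.6058 W

R_total = 0.0420 K/W, Q = 4195.6058 W


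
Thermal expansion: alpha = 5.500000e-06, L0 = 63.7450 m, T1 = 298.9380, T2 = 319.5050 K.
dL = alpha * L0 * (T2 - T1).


dT = 20.5670 K
dL = 5.500000e-06 * 63.7450 * 20.5670 = 0.007211 m
L_final = 63.752211 m

dL = 0.007211 m


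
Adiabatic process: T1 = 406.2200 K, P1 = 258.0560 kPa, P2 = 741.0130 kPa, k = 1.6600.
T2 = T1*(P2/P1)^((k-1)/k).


(k-1)/k = 0.3976
(P2/P1)^exp = 1.5210
T2 = 406.2200 * 1.5210 = 617.8772 K

617.8772 K


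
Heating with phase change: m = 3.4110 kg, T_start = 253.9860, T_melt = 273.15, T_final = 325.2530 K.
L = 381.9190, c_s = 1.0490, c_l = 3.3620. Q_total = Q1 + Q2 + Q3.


Q1 (sensible, solid) = 3.4110 * 1.0490 * 19.1640 = 68.5715 kJ
Q2 (latent) = 3.4110 * 381.9190 = 1302.7257 kJ
Q3 (sensible, liquid) = 3.4110 * 3.3620 * 52.1030 = 597.5058 kJ
Q_total = 1968.8030 kJ

1968.8030 kJ


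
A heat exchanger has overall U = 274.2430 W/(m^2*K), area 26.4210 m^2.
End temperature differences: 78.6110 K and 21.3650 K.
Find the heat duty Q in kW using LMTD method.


LMTD = 43.9422 K
Q = 274.2430 * 26.4210 * 43.9422 = 318395.0763 W = 318.3951 kW

318.3951 kW


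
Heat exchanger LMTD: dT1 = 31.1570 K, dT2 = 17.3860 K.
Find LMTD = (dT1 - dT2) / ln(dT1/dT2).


dT1/dT2 = 1.7921
ln(dT1/dT2) = 0.5834
LMTD = 13.7710 / 0.5834 = 23.6058 K

23.6058 K


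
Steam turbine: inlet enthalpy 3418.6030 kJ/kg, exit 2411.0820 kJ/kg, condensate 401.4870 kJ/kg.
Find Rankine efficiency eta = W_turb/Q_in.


W = 1007.5210 kJ/kg
Q_in = 3017.1160 kJ/kg
eta = 0.3339 = 33.3935%

eta = 33.3935%


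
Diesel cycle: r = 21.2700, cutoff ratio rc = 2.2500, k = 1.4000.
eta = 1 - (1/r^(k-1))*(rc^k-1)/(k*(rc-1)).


r^(k-1) = 3.3971
rc^k = 3.1121
eta = 0.6447 = 64.4719%

64.4719%


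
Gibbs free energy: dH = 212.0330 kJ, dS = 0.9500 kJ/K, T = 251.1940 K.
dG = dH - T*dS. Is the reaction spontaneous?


T*dS = 251.1940 * 0.9500 = 238.6343 kJ
dG = 212.0330 - 238.6343 = -26.6013 kJ (spontaneous)

dG = -26.6013 kJ, spontaneous


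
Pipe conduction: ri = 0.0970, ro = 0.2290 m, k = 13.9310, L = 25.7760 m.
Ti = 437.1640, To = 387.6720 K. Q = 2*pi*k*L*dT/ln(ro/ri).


dT = 49.4920 K
ln(ro/ri) = 0.8590
Q = 2*pi*13.9310*25.7760*49.4920 / 0.8590 = 129991.1991 W

129991.1991 W


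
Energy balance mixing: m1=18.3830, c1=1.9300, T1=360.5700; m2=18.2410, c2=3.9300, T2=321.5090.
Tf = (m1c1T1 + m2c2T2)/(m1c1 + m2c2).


num = 35840.7890
den = 107.1663
Tf = 334.4408 K

334.4408 K


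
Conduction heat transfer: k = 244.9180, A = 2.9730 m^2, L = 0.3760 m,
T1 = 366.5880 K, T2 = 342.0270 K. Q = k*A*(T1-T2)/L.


dT = 24.5610 K
Q = 244.9180 * 2.9730 * 24.5610 / 0.3760 = 47563.5009 W

47563.5009 W


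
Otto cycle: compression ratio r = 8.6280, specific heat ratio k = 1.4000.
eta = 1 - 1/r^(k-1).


r^(k-1) = 2.3679
eta = 1 - 1/2.3679 = 0.5777 = 57.7686%

57.7686%


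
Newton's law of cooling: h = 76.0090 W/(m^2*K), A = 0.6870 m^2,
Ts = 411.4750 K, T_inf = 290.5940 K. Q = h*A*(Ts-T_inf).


dT = 120.8810 K
Q = 76.0090 * 0.6870 * 120.8810 = 6312.1862 W

6312.1862 W


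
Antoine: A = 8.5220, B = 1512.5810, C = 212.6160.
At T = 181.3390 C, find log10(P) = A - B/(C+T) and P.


C+T = 393.9550
B/(C+T) = 3.8395
log10(P) = 8.5220 - 3.8395 = 4.6825
P = 10^4.6825 = 48141.9204 mmHg

48141.9204 mmHg


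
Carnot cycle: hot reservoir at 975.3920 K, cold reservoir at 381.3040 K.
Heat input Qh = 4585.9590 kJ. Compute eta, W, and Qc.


eta = 1 - 381.3040/975.3920 = 0.6091
W = 0.6091 * 4585.9590 = 2793.1982 kJ
Qc = 4585.9590 - 2793.1982 = 1792.7608 kJ

eta = 60.9076%, W = 2793.1982 kJ, Qc = 1792.7608 kJ


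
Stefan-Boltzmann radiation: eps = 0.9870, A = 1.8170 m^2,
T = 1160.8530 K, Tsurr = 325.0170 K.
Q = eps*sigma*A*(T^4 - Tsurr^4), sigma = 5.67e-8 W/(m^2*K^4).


T^4 = 1.8160e+12
Tsurr^4 = 1.1159e+10
Q = 0.9870 * 5.67e-8 * 1.8170 * 1.8048e+12 = 183521.5710 W

183521.5710 W


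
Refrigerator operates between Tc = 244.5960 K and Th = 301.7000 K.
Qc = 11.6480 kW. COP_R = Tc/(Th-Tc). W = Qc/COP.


COP = 244.5960 / 57.1040 = 4.2833
W = 11.6480 / 4.2833 = 2.7194 kW

COP = 4.2833, W = 2.7194 kW


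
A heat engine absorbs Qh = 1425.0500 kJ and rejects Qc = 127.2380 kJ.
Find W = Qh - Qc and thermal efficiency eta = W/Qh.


W = 1425.0500 - 127.2380 = 1297.8120 kJ
eta = 1297.8120 / 1425.0500 = 0.9107 = 91.0713%

W = 1297.8120 kJ, eta = 91.0713%


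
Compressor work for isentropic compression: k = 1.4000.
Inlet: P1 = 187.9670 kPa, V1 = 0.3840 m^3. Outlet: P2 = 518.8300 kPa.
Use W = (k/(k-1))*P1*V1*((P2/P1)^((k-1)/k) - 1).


(k-1)/k = 0.2857
(P2/P1)^exp = 1.3365
W = 3.5000 * 187.9670 * 0.3840 * (1.3365 - 1) = 85.0208 kJ

85.0208 kJ


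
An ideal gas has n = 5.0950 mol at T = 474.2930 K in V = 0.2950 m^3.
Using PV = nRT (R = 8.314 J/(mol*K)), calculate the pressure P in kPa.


P = nRT/V = 5.0950 * 8.314 * 474.2930 / 0.2950
= 20090.9709 / 0.2950 = 68104.9859 Pa = 68.1050 kPa

68.1050 kPa


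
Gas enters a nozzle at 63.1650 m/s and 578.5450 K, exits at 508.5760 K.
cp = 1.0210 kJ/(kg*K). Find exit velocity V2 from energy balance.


dT = 69.9690 K
2*cp*1000*dT = 142876.6980
V1^2 = 3989.8172
V2 = sqrt(146866.5152) = 383.2317 m/s

383.2317 m/s


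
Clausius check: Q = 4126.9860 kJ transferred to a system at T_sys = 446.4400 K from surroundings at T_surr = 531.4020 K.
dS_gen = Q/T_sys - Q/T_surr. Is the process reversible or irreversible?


dS_sys = 4126.9860/446.4400 = 9.2442 kJ/K
dS_surr = -4126.9860/531.4020 = -7.7662 kJ/K
dS_gen = 9.2442 - 7.7662 = 1.4780 kJ/K (irreversible)

dS_gen = 1.4780 kJ/K, irreversible


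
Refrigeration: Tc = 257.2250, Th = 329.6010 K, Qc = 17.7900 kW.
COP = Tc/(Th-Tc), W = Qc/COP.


COP = 257.2250 / 72.3760 = 3.5540
W = 17.7900 / 3.5540 = 5.0056 kW

COP = 3.5540, W = 5.0056 kW


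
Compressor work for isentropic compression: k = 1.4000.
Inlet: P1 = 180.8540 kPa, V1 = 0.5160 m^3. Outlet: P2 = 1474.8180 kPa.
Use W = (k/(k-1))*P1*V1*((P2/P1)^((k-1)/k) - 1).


(k-1)/k = 0.2857
(P2/P1)^exp = 1.8214
W = 3.5000 * 180.8540 * 0.5160 * (1.8214 - 1) = 268.2843 kJ

268.2843 kJ


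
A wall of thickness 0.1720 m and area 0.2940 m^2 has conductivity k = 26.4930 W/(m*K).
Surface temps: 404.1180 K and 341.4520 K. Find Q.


dT = 62.6660 K
Q = 26.4930 * 0.2940 * 62.6660 / 0.1720 = 2837.8014 W

2837.8014 W


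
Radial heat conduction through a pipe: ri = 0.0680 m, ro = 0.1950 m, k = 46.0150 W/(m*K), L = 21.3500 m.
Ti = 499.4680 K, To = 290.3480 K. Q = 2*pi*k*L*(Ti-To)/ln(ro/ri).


dT = 209.1200 K
ln(ro/ri) = 1.0535
Q = 2*pi*46.0150*21.3500*209.1200 / 1.0535 = 1225297.5433 W

1225297.5433 W


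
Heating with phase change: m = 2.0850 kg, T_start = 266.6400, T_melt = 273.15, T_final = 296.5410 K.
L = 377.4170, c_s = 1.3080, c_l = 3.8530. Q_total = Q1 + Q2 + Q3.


Q1 (sensible, solid) = 2.0850 * 1.3080 * 6.5100 = 17.7539 kJ
Q2 (latent) = 2.0850 * 377.4170 = 786.9144 kJ
Q3 (sensible, liquid) = 2.0850 * 3.8530 * 23.3910 = 187.9117 kJ
Q_total = 992.5801 kJ

992.5801 kJ


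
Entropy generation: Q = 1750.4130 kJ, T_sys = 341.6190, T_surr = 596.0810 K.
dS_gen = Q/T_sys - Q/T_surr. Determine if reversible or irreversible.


dS_sys = 1750.4130/341.6190 = 5.1239 kJ/K
dS_surr = -1750.4130/596.0810 = -2.9365 kJ/K
dS_gen = 5.1239 - 2.9365 = 2.1873 kJ/K (irreversible)

dS_gen = 2.1873 kJ/K, irreversible


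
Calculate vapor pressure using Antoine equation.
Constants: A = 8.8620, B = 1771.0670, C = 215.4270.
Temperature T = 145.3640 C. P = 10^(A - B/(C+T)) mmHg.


C+T = 360.7910
B/(C+T) = 4.9088
log10(P) = 8.8620 - 4.9088 = 3.9532
P = 10^3.9532 = 8977.4970 mmHg

8977.4970 mmHg


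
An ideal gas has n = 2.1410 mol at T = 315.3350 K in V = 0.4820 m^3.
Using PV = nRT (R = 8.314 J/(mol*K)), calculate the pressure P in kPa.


P = nRT/V = 2.1410 * 8.314 * 315.3350 / 0.4820
= 5613.0494 / 0.4820 = 11645.3307 Pa = 11.6453 kPa

11.6453 kPa


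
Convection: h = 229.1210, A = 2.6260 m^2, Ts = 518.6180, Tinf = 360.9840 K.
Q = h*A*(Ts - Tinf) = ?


dT = 157.6340 K
Q = 229.1210 * 2.6260 * 157.6340 = 94843.9240 W

94843.9240 W


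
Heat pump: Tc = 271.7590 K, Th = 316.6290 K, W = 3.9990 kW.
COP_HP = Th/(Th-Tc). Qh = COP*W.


COP = 316.6290 / 44.8700 = 7.0566
Qh = 7.0566 * 3.9990 = 28.2193 kW

COP = 7.0566, Qh = 28.2193 kW


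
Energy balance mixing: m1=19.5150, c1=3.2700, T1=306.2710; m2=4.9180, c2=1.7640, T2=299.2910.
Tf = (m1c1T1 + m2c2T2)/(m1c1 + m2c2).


num = 22140.8477
den = 72.4894
Tf = 305.4357 K

305.4357 K


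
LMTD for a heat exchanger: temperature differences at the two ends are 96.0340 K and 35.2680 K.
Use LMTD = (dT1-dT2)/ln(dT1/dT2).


dT1/dT2 = 2.7230
ln(dT1/dT2) = 1.0017
LMTD = 60.7660 / 1.0017 = 60.6613 K

60.6613 K


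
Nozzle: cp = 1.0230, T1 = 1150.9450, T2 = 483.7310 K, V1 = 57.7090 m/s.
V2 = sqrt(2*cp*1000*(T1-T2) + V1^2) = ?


dT = 667.2140 K
2*cp*1000*dT = 1365119.8440
V1^2 = 3330.3287
V2 = sqrt(1368450.1727) = 1169.8078 m/s

1169.8078 m/s


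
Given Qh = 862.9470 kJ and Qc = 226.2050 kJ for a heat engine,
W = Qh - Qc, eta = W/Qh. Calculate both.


W = 862.9470 - 226.2050 = 636.7420 kJ
eta = 636.7420 / 862.9470 = 0.7379 = 73.7869%

W = 636.7420 kJ, eta = 73.7869%


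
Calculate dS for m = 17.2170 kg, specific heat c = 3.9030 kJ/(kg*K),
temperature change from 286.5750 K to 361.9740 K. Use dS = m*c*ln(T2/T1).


T2/T1 = 1.2631
ln(T2/T1) = 0.2336
dS = 17.2170 * 3.9030 * 0.2336 = 15.6956 kJ/K

15.6956 kJ/K


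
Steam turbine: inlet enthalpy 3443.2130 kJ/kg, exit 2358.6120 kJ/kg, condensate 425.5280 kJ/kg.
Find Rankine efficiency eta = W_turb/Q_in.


W = 1084.6010 kJ/kg
Q_in = 3017.6850 kJ/kg
eta = 0.3594 = 35.9415%

eta = 35.9415%


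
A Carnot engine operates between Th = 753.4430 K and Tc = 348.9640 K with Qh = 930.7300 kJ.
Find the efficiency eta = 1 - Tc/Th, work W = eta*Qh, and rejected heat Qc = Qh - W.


eta = 1 - 348.9640/753.4430 = 0.5368
W = 0.5368 * 930.7300 = 499.6539 kJ
Qc = 930.7300 - 499.6539 = 431.0761 kJ

eta = 53.6841%, W = 499.6539 kJ, Qc = 431.0761 kJ


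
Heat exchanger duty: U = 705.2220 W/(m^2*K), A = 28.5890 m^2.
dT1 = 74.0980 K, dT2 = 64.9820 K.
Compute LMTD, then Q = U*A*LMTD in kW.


LMTD = 69.4403 K
Q = 705.2220 * 28.5890 * 69.4403 = 1400026.9990 W = 1400.0270 kW

1400.0270 kW


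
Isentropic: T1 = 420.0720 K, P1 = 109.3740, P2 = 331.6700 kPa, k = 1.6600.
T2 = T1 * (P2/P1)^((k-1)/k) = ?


(k-1)/k = 0.3976
(P2/P1)^exp = 1.5544
T2 = 420.0720 * 1.5544 = 652.9496 K

652.9496 K


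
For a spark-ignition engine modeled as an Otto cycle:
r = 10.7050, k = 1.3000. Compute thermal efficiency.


r^(k-1) = 2.0365
eta = 1 - 1/2.0365 = 0.5090 = 50.8952%

50.8952%


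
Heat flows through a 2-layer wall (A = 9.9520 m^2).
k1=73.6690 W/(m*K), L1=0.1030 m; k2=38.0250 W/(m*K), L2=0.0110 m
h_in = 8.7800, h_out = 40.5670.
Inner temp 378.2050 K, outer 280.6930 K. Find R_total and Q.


R_conv_in = 1/(8.7800*9.9520) = 0.0114
R_1 = 0.1030/(73.6690*9.9520) = 0.0001
R_2 = 0.0110/(38.0250*9.9520) = 2.9068e-05
R_conv_out = 1/(40.5670*9.9520) = 0.0025
R_total = 0.0141 K/W
Q = 97.5120 / 0.0141 = 6920.1820 W

R_total = 0.0141 K/W, Q = 6920.1820 W


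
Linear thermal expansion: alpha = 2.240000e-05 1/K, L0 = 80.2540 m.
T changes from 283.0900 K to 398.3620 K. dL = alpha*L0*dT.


dT = 115.2720 K
dL = 2.240000e-05 * 80.2540 * 115.2720 = 0.207223 m
L_final = 80.461223 m

dL = 0.207223 m


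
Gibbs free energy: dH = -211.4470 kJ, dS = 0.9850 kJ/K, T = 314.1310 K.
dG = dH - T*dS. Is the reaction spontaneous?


T*dS = 314.1310 * 0.9850 = 309.4190 kJ
dG = -211.4470 - 309.4190 = -520.8660 kJ (spontaneous)

dG = -520.8660 kJ, spontaneous


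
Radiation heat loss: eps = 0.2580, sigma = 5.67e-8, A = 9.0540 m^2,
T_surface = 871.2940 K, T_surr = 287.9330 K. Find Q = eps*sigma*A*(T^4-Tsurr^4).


T^4 = 5.7631e+11
Tsurr^4 = 6.8733e+09
Q = 0.2580 * 5.67e-8 * 9.0540 * 5.6944e+11 = 75420.8590 W

75420.8590 W


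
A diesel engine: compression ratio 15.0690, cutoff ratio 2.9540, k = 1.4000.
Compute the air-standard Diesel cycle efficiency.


r^(k-1) = 2.9596
rc^k = 4.5559
eta = 0.5608 = 56.0798%

56.0798%


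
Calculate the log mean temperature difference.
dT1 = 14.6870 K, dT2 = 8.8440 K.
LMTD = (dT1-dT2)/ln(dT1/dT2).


dT1/dT2 = 1.6607
ln(dT1/dT2) = 0.5072
LMTD = 5.8430 / 0.5072 = 11.5196 K

11.5196 K


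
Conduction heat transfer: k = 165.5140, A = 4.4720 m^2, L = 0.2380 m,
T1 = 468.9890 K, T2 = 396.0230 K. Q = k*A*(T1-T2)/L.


dT = 72.9660 K
Q = 165.5140 * 4.4720 * 72.9660 / 0.2380 = 226923.8332 W

226923.8332 W


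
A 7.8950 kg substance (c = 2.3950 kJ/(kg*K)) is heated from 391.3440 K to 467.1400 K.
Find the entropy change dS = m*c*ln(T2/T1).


T2/T1 = 1.1937
ln(T2/T1) = 0.1770
dS = 7.8950 * 2.3950 * 0.1770 = 3.3476 kJ/K

3.3476 kJ/K


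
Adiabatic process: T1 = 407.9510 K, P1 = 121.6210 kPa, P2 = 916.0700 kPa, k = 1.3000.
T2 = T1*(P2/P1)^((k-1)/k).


(k-1)/k = 0.2308
(P2/P1)^exp = 1.5936
T2 = 407.9510 * 1.5936 = 650.0910 K

650.0910 K


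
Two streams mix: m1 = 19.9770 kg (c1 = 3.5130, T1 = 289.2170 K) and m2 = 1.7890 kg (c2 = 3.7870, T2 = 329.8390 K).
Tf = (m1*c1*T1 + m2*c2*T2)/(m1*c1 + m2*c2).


num = 22531.6584
den = 76.9541
Tf = 292.7933 K

292.7933 K


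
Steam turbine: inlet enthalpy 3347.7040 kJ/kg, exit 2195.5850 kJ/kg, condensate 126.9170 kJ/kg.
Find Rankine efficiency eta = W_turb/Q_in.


W = 1152.1190 kJ/kg
Q_in = 3220.7870 kJ/kg
eta = 0.3577 = 35.7714%

eta = 35.7714%


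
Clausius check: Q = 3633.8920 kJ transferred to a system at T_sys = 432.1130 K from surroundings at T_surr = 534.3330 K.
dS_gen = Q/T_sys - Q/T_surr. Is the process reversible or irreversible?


dS_sys = 3633.8920/432.1130 = 8.4096 kJ/K
dS_surr = -3633.8920/534.3330 = -6.8008 kJ/K
dS_gen = 8.4096 - 6.8008 = 1.6088 kJ/K (irreversible)

dS_gen = 1.6088 kJ/K, irreversible


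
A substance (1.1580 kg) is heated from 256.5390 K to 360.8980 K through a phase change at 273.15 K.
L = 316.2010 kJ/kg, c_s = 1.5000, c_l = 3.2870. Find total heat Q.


Q1 (sensible, solid) = 1.1580 * 1.5000 * 16.6110 = 28.8533 kJ
Q2 (latent) = 1.1580 * 316.2010 = 366.1608 kJ
Q3 (sensible, liquid) = 1.1580 * 3.2870 * 87.7480 = 333.9992 kJ
Q_total = 729.0133 kJ

729.0133 kJ


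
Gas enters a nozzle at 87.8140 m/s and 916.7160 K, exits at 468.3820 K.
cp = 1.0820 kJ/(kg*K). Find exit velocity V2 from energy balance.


dT = 448.3340 K
2*cp*1000*dT = 970194.7760
V1^2 = 7711.2986
V2 = sqrt(977906.0746) = 988.8913 m/s

988.8913 m/s


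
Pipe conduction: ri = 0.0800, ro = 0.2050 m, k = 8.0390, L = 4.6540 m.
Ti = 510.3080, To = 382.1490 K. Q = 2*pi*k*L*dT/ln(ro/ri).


dT = 128.1590 K
ln(ro/ri) = 0.9410
Q = 2*pi*8.0390*4.6540*128.1590 / 0.9410 = 32016.6177 W

32016.6177 W
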